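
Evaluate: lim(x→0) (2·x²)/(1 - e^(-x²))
This is a 0/0 indeterminate form.

Apply L'Hôpital's rule: differentiate numerator and denominator separately.
  f(x) = 2·x^2   ⇒   f'(x) = 4·x
  g(x) = 1 - e^(-x^2)   ⇒   g'(x) = 2·x·e^(-x^2)
  lim(x→0) f'(x)/g'(x) = lim(x→0) (4·x)/(2·x·e^(-x^2))
  = 2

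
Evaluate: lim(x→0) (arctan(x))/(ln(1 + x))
This is a 0/0 indeterminate form.

Apply L'Hôpital's rule: differentiate numerator and denominator separately.
  f(x) = atan(x)   ⇒   f'(x) = 1/(x^2 + 1)
  g(x) = ln(x + 1)   ⇒   g'(x) = 1/(x + 1)
  lim(x→0) f'(x)/g'(x) = lim(x→0) (1/(x^2 + 1))/(1/(x + 1))
  = 1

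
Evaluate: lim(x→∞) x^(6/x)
This is an exponential indeterminate form.

For exponential indeterminate forms, take the natural log:
  Let L = lim(x→∞) x^(6/x)
  Then ln(L) = lim(x→∞) [exponent × ln(base)]
  Evaluate using L'Hôpital or standard limits, then exponentiate.
  L = 1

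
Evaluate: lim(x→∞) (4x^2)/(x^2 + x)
This is an ∞/∞ indeterminate form.

Apply L'Hôpital's rule: differentiate numerator and denominator separately.
  f(x) = 4·x^2   ⇒   f'(x) = 8·x
  g(x) = x^2 + x   ⇒   g'(x) = 2·x + 1
  lim(x→∞) f'(x)/g'(x) = lim(x→∞) (8·x)/(2·x + 1)
  = 4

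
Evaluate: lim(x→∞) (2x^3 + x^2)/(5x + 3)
This is an ∞/∞ indeterminate form.

Apply L'Hôpital's rule: differentiate numerator and denominator separately.
  f(x) = 2·x^3 + x^2   ⇒   f'(x) = 6·x^2 + 2·x
  g(x) = 5·x + 3   ⇒   g'(x) = 5
  lim(x→∞) f'(x)/g'(x) = lim(x→∞) (6·x^2 + 2·x)/(5)
  = ∞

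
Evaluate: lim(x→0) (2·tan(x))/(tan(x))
This is a 0/0 indeterminate form.

Apply L'Hôpital's rule: differentiate numerator and denominator separately.
  f(x) = 2·tan(x)   ⇒   f'(x) = 2·tan(x)^2 + 2
  g(x) = tan(x)   ⇒   g'(x) = tan(x)^2 + 1
  lim(x→0) f'(x)/g'(x) = lim(x→0) (2·tan(x)^2 + 2)/(tan(x)^2 + 1)
  = 2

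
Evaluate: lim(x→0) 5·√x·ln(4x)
This is a 0·∞ indeterminate form.

Rewrite 0·∞ as a quotient (0/0 or ∞/∞ form), then apply L'Hôpital's rule:
  lim(x→0) 5·√x·ln(4x) = 0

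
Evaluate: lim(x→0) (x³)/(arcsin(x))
This is a 0/0 indeterminate form.

Apply L'Hôpital's rule: differentiate numerator and denominator separately.
  f(x) = x^3   ⇒   f'(x) = 3·x^2
  g(x) = asin(x)   ⇒   g'(x) = 1/sqrt(1 - x^2)
  lim(x→0) f'(x)/g'(x) = lim(x→0) (3·x^2)/(1/sqrt(1 - x^2))
  = 0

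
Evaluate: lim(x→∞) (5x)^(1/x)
This is an exponential indeterminate form.

For exponential indeterminate forms, take the natural log:
  Let L = lim(x→∞) (5x)^(1/x)
  Then ln(L) = lim(x→∞) [exponent × ln(base)]
  Evaluate using L'Hôpital or standard limits, then exponentiate.
  L = 1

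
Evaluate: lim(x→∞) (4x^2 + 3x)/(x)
This is an ∞/∞ indeterminate form.

Apply L'Hôpital's rule: differentiate numerator and denominator separately.
  f(x) = 4·x^2 + 3·x   ⇒   f'(x) = 8·x + 3
  g(x) = x   ⇒   g'(x) = 1
  lim(x→∞) f'(x)/g'(x) = lim(x→∞) (8·x + 3)/(1)
  = ∞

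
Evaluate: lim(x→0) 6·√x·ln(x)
This is a 0·∞ indeterminate form.

Rewrite 0·∞ as a quotient (0/0 or ∞/∞ form), then apply L'Hôpital's rule:
  lim(x→0) 6·√x·ln(x) = 0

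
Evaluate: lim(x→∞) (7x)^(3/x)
This is an exponential indeterminate form.

For exponential indeterminate forms, take the natural log:
  Let L = lim(x→∞) (7x)^(3/x)
  Then ln(L) = lim(x→∞) [exponent × ln(base)]
  Evaluate using L'Hôpital or standard limits, then exponentiate.
  L = 1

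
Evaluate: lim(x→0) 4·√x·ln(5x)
This is a 0·∞ indeterminate form.

Rewrite 0·∞ as a quotient (0/0 or ∞/∞ form), then apply L'Hôpital's rule:
  lim(x→0) 4·√x·ln(5x) = 0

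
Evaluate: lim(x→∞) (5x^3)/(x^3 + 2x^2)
This is an ∞/∞ indeterminate form.

Apply L'Hôpital's rule: differentiate numerator and denominator separately.
  f(x) = 5·x^3   ⇒   f'(x) = 15·x^2
  g(x) = x^3 + 2·x^2   ⇒   g'(x) = 3·x^2 + 4·x
  lim(x→∞) f'(x)/g'(x) = lim(x→∞) (15·x^2)/(3·x^2 + 4·x)
  = 5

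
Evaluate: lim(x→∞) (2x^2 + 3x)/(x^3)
This is an ∞/∞ indeterminate form.

Apply L'Hôpital's rule: differentiate numerator and denominator separately.
  f(x) = 2·x^2 + 3·x   ⇒   f'(x) = 4·x + 3
  g(x) = x^3   ⇒   g'(x) = 3·x^2
  lim(x→∞) f'(x)/g'(x) = lim(x→∞) (4·x + 3)/(3·x^2)
  = 0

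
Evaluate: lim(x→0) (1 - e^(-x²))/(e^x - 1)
This is a 0/0 indeterminate form.

Apply L'Hôpital's rule: differentiate numerator and denominator separately.
  f(x) = 1 - e^(-x^2)   ⇒   f'(x) = 2·x·e^(-x^2)
  g(x) = e^(x) - 1   ⇒   g'(x) = e^(x)
  lim(x→0) f'(x)/g'(x) = lim(x→0) (2·x·e^(-x^2))/(e^(x))
  = 0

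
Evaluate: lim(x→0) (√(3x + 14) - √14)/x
This is a standard limit.

Factor or rationalize the expression:
  lim(x→0) (√(3x + 14) - √14)/x = 3·sqrt(14)/28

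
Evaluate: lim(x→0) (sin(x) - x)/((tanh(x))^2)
This is a 0/0 indeterminate form.

Apply L'Hôpital's rule: differentiate numerator and denominator separately.
  f(x) = -x + sin(x)   ⇒   f'(x) = cos(x) - 1
  g(x) = tanh(x)^2   ⇒   g'(x) = (2 - 2·tanh(x)^2)·tanh(x)
  lim(x→0) f'(x)/g'(x) = lim(x→0) (cos(x) - 1)/((2 - 2·tanh(x)^2)·tanh(x))
  = 0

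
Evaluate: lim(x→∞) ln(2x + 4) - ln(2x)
This is an ∞-∞ indeterminate form.

Combine fractions or rationalize to convert ∞-∞ to 0/0 form:
  lim(x→∞) ln(2x + 4) - ln(2x) = 0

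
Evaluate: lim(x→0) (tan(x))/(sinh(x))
This is a 0/0 indeterminate form.

Apply L'Hôpital's rule: differentiate numerator and denominator separately.
  f(x) = tan(x)   ⇒   f'(x) = tan(x)^2 + 1
  g(x) = sinh(x)   ⇒   g'(x) = cosh(x)
  lim(x→0) f'(x)/g'(x) = lim(x→0) (tan(x)^2 + 1)/(cosh(x))
  = 1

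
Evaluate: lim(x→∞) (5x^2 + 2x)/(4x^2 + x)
This is an ∞/∞ indeterminate form.

Apply L'Hôpital's rule: differentiate numerator and denominator separately.
  f(x) = 5·x^2 + 2·x   ⇒   f'(x) = 10·x + 2
  g(x) = 4·x^2 + x   ⇒   g'(x) = 8·x + 1
  lim(x→∞) f'(x)/g'(x) = lim(x→∞) (10·x + 2)/(8·x + 1)
  = 5/4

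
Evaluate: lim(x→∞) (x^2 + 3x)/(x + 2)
This is an ∞/∞ indeterminate form.

Apply L'Hôpital's rule: differentiate numerator and denominator separately.
  f(x) = x^2 + 3·x   ⇒   f'(x) = 2·x + 3
  g(x) = x + 2   ⇒   g'(x) = 1
  lim(x→∞) f'(x)/g'(x) = lim(x→∞) (2·x + 3)/(1)
  = ∞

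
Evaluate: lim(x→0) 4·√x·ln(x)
This is a 0·∞ indeterminate form.

Rewrite 0·∞ as a quotient (0/0 or ∞/∞ form), then apply L'Hôpital's rule:
  lim(x→0) 4·√x·ln(x) = 0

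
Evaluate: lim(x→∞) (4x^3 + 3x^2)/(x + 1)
This is an ∞/∞ indeterminate form.

Apply L'Hôpital's rule: differentiate numerator and denominator separately.
  f(x) = 4·x^3 + 3·x^2   ⇒   f'(x) = 12·x^2 + 6·x
  g(x) = x + 1   ⇒   g'(x) = 1
  lim(x→∞) f'(x)/g'(x) = lim(x→∞) (12·x^2 + 6·x)/(1)
  = ∞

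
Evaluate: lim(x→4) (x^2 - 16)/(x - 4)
This is a standard limit.

Factor or rationalize the expression:
  lim(x→4) (x^2 - 16)/(x - 4) = 8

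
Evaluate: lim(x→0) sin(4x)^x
This is an exponential indeterminate form.

For exponential indeterminate forms, take the natural log:
  Let L = lim(x→0) sin(4x)^x
  Then ln(L) = lim(x→0) [exponent × ln(base)]
  Evaluate using L'Hôpital or standard limits, then exponentiate.
  L = 1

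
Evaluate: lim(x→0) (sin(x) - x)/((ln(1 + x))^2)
This is a 0/0 indeterminate form.

Apply L'Hôpital's rule: differentiate numerator and denominator separately.
  f(x) = -x + sin(x)   ⇒   f'(x) = cos(x) - 1
  g(x) = ln(x + 1)^2   ⇒   g'(x) = 2·ln(x + 1)/(x + 1)
  lim(x→0) f'(x)/g'(x) = lim(x→0) (cos(x) - 1)/(2·ln(x + 1)/(x + 1))
  = 0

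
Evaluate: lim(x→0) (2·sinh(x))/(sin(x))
This is a 0/0 indeterminate form.

Apply L'Hôpital's rule: differentiate numerator and denominator separately.
  f(x) = 2·sinh(x)   ⇒   f'(x) = 2·cosh(x)
  g(x) = sin(x)   ⇒   g'(x) = cos(x)
  lim(x→0) f'(x)/g'(x) = lim(x→0) (2·cosh(x))/(cos(x))
  = 2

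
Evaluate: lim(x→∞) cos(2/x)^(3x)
This is an exponential indeterminate form.

For exponential indeterminate forms, take the natural log:
  Let L = lim(x→∞) cos(2/x)^(3x)
  Then ln(L) = lim(x→∞) [exponent × ln(base)]
  Evaluate using L'Hôpital or standard limits, then exponentiate.
  L = 1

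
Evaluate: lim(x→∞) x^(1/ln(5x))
This is an exponential indeterminate form.

For exponential indeterminate forms, take the natural log:
  Let L = lim(x→∞) x^(1/ln(5x))
  Then ln(L) = lim(x→∞) [exponent × ln(base)]
  Evaluate using L'Hôpital or standard limits, then exponentiate.
  L = e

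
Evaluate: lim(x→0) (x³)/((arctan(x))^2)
This is a 0/0 indeterminate form.

Apply L'Hôpital's rule: differentiate numerator and denominator separately.
  f(x) = x^3   ⇒   f'(x) = 3·x^2
  g(x) = atan(x)^2   ⇒   g'(x) = 2·atan(x)/(x^2 + 1)
  lim(x→0) f'(x)/g'(x) = lim(x→0) (3·x^2)/(2·atan(x)/(x^2 + 1))
  = 0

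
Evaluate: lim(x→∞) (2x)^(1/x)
This is an exponential indeterminate form.

For exponential indeterminate forms, take the natural log:
  Let L = lim(x→∞) (2x)^(1/x)
  Then ln(L) = lim(x→∞) [exponent × ln(base)]
  Evaluate using L'Hôpital or standard limits, then exponentiate.
  L = 1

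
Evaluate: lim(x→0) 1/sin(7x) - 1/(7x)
This is an ∞-∞ indeterminate form.

Combine fractions or rationalize to convert ∞-∞ to 0/0 form:
  lim(x→0) 1/sin(7x) - 1/(7x) = 0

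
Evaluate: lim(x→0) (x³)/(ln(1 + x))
This is a 0/0 indeterminate form.

Apply L'Hôpital's rule: differentiate numerator and denominator separately.
  f(x) = x^3   ⇒   f'(x) = 3·x^2
  g(x) = ln(x + 1)   ⇒   g'(x) = 1/(x + 1)
  lim(x→0) f'(x)/g'(x) = lim(x→0) (3·x^2)/(1/(x + 1))
  = 0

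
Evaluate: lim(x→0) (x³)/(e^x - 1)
This is a 0/0 indeterminate form.

Apply L'Hôpital's rule: differentiate numerator and denominator separately.
  f(x) = x^3   ⇒   f'(x) = 3·x^2
  g(x) = e^(x) - 1   ⇒   g'(x) = e^(x)
  lim(x→0) f'(x)/g'(x) = lim(x→0) (3·x^2)/(e^(x))
  = 0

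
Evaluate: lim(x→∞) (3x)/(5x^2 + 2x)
This is an ∞/∞ indeterminate form.

Apply L'Hôpital's rule: differentiate numerator and denominator separately.
  f(x) = 3·x   ⇒   f'(x) = 3
  g(x) = 5·x^2 + 2·x   ⇒   g'(x) = 10·x + 2
  lim(x→∞) f'(x)/g'(x) = lim(x→∞) (3)/(10·x + 2)
  = 0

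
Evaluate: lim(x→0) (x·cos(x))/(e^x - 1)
This is a 0/0 indeterminate form.

Apply L'Hôpital's rule: differentiate numerator and denominator separately.
  f(x) = x·cos(x)   ⇒   f'(x) = -x·sin(x) + cos(x)
  g(x) = e^(x) - 1   ⇒   g'(x) = e^(x)
  lim(x→0) f'(x)/g'(x) = lim(x→0) (-x·sin(x) + cos(x))/(e^(x))
  = 1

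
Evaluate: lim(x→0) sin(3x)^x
This is an exponential indeterminate form.

For exponential indeterminate forms, take the natural log:
  Let L = lim(x→0) sin(3x)^x
  Then ln(L) = lim(x→0) [exponent × ln(base)]
  Evaluate using L'Hôpital or standard limits, then exponentiate.
  L = 1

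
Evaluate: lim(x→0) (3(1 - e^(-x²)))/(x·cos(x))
This is a 0/0 indeterminate form.

Apply L'Hôpital's rule: differentiate numerator and denominator separately.
  f(x) = 3 - 3·e^(-x^2)   ⇒   f'(x) = 6·x·e^(-x^2)
  g(x) = x·cos(x)   ⇒   g'(x) = -x·sin(x) + cos(x)
  lim(x→0) f'(x)/g'(x) = lim(x→0) (6·x·e^(-x^2))/(-x·sin(x) + cos(x))
  = 0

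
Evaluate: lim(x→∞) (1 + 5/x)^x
This is an exponential indeterminate form.

For exponential indeterminate forms, take the natural log:
  Let L = lim(x→∞) (1 + 5/x)^x
  Then ln(L) = lim(x→∞) [exponent × ln(base)]
  Evaluate using L'Hôpital or standard limits, then exponentiate.
  L = e^(5)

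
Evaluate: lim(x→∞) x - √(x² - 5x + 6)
This is an ∞-∞ indeterminate form.

Combine fractions or rationalize to convert ∞-∞ to 0/0 form:
  lim(x→∞) x - √(x² - 5x + 6) = 5/2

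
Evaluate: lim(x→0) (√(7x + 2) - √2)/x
This is a standard limit.

Factor or rationalize the expression:
  lim(x→0) (√(7x + 2) - √2)/x = 7·sqrt(2)/4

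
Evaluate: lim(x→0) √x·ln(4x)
This is a 0·∞ indeterminate form.

Rewrite 0·∞ as a quotient (0/0 or ∞/∞ form), then apply L'Hôpital's rule:
  lim(x→0) √x·ln(4x) = 0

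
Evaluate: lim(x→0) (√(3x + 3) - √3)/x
This is a standard limit.

Factor or rationalize the expression:
  lim(x→0) (√(3x + 3) - √3)/x = sqrt(3)/2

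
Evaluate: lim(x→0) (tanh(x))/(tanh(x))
This is a 0/0 indeterminate form.

Apply L'Hôpital's rule: differentiate numerator and denominator separately.
  f(x) = tanh(x)   ⇒   f'(x) = 1 - tanh(x)^2
  g(x) = tanh(x)   ⇒   g'(x) = 1 - tanh(x)^2
  lim(x→0) f'(x)/g'(x) = lim(x→0) (1 - tanh(x)^2)/(1 - tanh(x)^2)
  = 1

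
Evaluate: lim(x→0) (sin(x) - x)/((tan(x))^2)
This is a 0/0 indeterminate form.

Apply L'Hôpital's rule: differentiate numerator and denominator separately.
  f(x) = -x + sin(x)   ⇒   f'(x) = cos(x) - 1
  g(x) = tan(x)^2   ⇒   g'(x) = (2·tan(x)^2 + 2)·tan(x)
  lim(x→0) f'(x)/g'(x) = lim(x→0) (cos(x) - 1)/((2·tan(x)^2 + 2)·tan(x))
  = 0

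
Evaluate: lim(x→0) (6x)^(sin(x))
This is an exponential indeterminate form.

For exponential indeterminate forms, take the natural log:
  Let L = lim(x→0) (6x)^(sin(x))
  Then ln(L) = lim(x→0) [exponent × ln(base)]
  Evaluate using L'Hôpital or standard limits, then exponentiate.
  L = 1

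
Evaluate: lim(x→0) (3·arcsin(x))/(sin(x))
This is a 0/0 indeterminate form.

Apply L'Hôpital's rule: differentiate numerator and denominator separately.
  f(x) = 3·asin(x)   ⇒   f'(x) = 3/sqrt(1 - x^2)
  g(x) = sin(x)   ⇒   g'(x) = cos(x)
  lim(x→0) f'(x)/g'(x) = lim(x→0) (3/sqrt(1 - x^2))/(cos(x))
  = 3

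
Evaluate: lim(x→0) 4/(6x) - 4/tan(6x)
This is an ∞-∞ indeterminate form.

Combine fractions or rationalize to convert ∞-∞ to 0/0 form:
  lim(x→0) 4/(6x) - 4/tan(6x) = 0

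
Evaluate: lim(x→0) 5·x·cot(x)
This is a 0·∞ indeterminate form.

Rewrite 0·∞ as a quotient (0/0 or ∞/∞ form), then apply L'Hôpital's rule:
  lim(x→0) 5·x·cot(x) = 5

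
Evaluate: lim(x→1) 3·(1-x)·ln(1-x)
This is a 0·∞ indeterminate form.

Rewrite 0·∞ as a quotient (0/0 or ∞/∞ form), then apply L'Hôpital's rule:
  lim(x→1) 3·(1-x)·ln(1-x) = 0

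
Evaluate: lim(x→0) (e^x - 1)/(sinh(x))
This is a 0/0 indeterminate form.

Apply L'Hôpital's rule: differentiate numerator and denominator separately.
  f(x) = e^(x) - 1   ⇒   f'(x) = e^(x)
  g(x) = sinh(x)   ⇒   g'(x) = cosh(x)
  lim(x→0) f'(x)/g'(x) = lim(x→0) (e^(x))/(cosh(x))
  = 1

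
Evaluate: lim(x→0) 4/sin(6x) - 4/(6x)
This is an ∞-∞ indeterminate form.

Combine fractions or rationalize to convert ∞-∞ to 0/0 form:
  lim(x→0) 4/sin(6x) - 4/(6x) = 0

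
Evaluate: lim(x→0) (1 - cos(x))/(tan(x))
This is a 0/0 indeterminate form.

Apply L'Hôpital's rule: differentiate numerator and denominator separately.
  f(x) = 1 - cos(x)   ⇒   f'(x) = sin(x)
  g(x) = tan(x)   ⇒   g'(x) = tan(x)^2 + 1
  lim(x→0) f'(x)/g'(x) = lim(x→0) (sin(x))/(tan(x)^2 + 1)
  = 0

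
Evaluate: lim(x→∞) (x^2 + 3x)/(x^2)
This is an ∞/∞ indeterminate form.

Apply L'Hôpital's rule: differentiate numerator and denominator separately.
  f(x) = x^2 + 3·x   ⇒   f'(x) = 2·x + 3
  g(x) = x^2   ⇒   g'(x) = 2·x
  lim(x→∞) f'(x)/g'(x) = lim(x→∞) (2·x + 3)/(2·x)
  = 1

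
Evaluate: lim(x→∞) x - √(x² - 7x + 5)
This is an ∞-∞ indeterminate form.

Combine fractions or rationalize to convert ∞-∞ to 0/0 form:
  lim(x→∞) x - √(x² - 7x + 5) = 7/2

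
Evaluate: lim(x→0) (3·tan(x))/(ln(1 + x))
This is a 0/0 indeterminate form.

Apply L'Hôpital's rule: differentiate numerator and denominator separately.
  f(x) = 3·tan(x)   ⇒   f'(x) = 3·tan(x)^2 + 3
  g(x) = ln(x + 1)   ⇒   g'(x) = 1/(x + 1)
  lim(x→0) f'(x)/g'(x) = lim(x→0) (3·tan(x)^2 + 3)/(1/(x + 1))
  = 3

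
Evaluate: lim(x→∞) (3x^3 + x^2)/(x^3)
This is an ∞/∞ indeterminate form.

Apply L'Hôpital's rule: differentiate numerator and denominator separately.
  f(x) = 3·x^3 + x^2   ⇒   f'(x) = 9·x^2 + 2·x
  g(x) = x^3   ⇒   g'(x) = 3·x^2
  lim(x→∞) f'(x)/g'(x) = lim(x→∞) (9·x^2 + 2·x)/(3·x^2)
  = 3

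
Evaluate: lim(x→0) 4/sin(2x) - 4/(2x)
This is an ∞-∞ indeterminate form.

Combine fractions or rationalize to convert ∞-∞ to 0/0 form:
  lim(x→0) 4/sin(2x) - 4/(2x) = 0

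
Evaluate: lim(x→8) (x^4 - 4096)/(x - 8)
This is a standard limit.

Factor or rationalize the expression:
  lim(x→8) (x^4 - 4096)/(x - 8) = 2048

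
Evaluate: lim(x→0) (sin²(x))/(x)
This is a 0/0 indeterminate form.

Apply L'Hôpital's rule: differentiate numerator and denominator separately.
  f(x) = sin(x)^2   ⇒   f'(x) = 2·sin(x)·cos(x)
  g(x) = x   ⇒   g'(x) = 1
  lim(x→0) f'(x)/g'(x) = lim(x→0) (2·sin(x)·cos(x))/(1)
  = 0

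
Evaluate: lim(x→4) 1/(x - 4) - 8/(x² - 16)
This is an ∞-∞ indeterminate form.

Combine fractions or rationalize to convert ∞-∞ to 0/0 form:
  lim(x→4) 1/(x - 4) - 8/(x² - 16) = 1/8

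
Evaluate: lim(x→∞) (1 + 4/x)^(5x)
This is an exponential indeterminate form.

For exponential indeterminate forms, take the natural log:
  Let L = lim(x→∞) (1 + 4/x)^(5x)
  Then ln(L) = lim(x→∞) [exponent × ln(base)]
  Evaluate using L'Hôpital or standard limits, then exponentiate.
  L = e^(20)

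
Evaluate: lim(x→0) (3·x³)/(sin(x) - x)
This is a 0/0 indeterminate form.

Apply L'Hôpital's rule: differentiate numerator and denominator separately.
  f(x) = 3·x^3   ⇒   f'(x) = 9·x^2
  g(x) = -x + sin(x)   ⇒   g'(x) = cos(x) - 1
  lim(x→0) f'(x)/g'(x) = lim(x→0) (9·x^2)/(cos(x) - 1)
  = -18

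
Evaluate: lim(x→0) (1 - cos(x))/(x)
This is a 0/0 indeterminate form.

Apply L'Hôpital's rule: differentiate numerator and denominator separately.
  f(x) = 1 - cos(x)   ⇒   f'(x) = sin(x)
  g(x) = x   ⇒   g'(x) = 1
  lim(x→0) f'(x)/g'(x) = lim(x→0) (sin(x))/(1)
  = 0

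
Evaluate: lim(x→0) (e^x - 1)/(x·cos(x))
This is a 0/0 indeterminate form.

Apply L'Hôpital's rule: differentiate numerator and denominator separately.
  f(x) = e^(x) - 1   ⇒   f'(x) = e^(x)
  g(x) = x·cos(x)   ⇒   g'(x) = -x·sin(x) + cos(x)
  lim(x→0) f'(x)/g'(x) = lim(x→0) (e^(x))/(-x·sin(x) + cos(x))
  = 1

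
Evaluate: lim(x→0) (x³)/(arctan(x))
This is a 0/0 indeterminate form.

Apply L'Hôpital's rule: differentiate numerator and denominator separately.
  f(x) = x^3   ⇒   f'(x) = 3·x^2
  g(x) = atan(x)   ⇒   g'(x) = 1/(x^2 + 1)
  lim(x→0) f'(x)/g'(x) = lim(x→0) (3·x^2)/(1/(x^2 + 1))
  = 0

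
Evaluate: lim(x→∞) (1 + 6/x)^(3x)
This is an exponential indeterminate form.

For exponential indeterminate forms, take the natural log:
  Let L = lim(x→∞) (1 + 6/x)^(3x)
  Then ln(L) = lim(x→∞) [exponent × ln(base)]
  Evaluate using L'Hôpital or standard limits, then exponentiate.
  L = e^(18)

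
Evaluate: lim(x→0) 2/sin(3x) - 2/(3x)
This is an ∞-∞ indeterminate form.

Combine fractions or rationalize to convert ∞-∞ to 0/0 form:
  lim(x→0) 2/sin(3x) - 2/(3x) = 0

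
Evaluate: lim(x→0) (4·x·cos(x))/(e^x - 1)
This is a 0/0 indeterminate form.

Apply L'Hôpital's rule: differentiate numerator and denominator separately.
  f(x) = 4·x·cos(x)   ⇒   f'(x) = -4·x·sin(x) + 4·cos(x)
  g(x) = e^(x) - 1   ⇒   g'(x) = e^(x)
  lim(x→0) f'(x)/g'(x) = lim(x→0) (-4·x·sin(x) + 4·cos(x))/(e^(x))
  = 4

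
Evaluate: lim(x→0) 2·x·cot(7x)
This is a 0·∞ indeterminate form.

Rewrite 0·∞ as a quotient (0/0 or ∞/∞ form), then apply L'Hôpital's rule:
  lim(x→0) 2·x·cot(7x) = 2/7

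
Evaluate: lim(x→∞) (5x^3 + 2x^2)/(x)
This is an ∞/∞ indeterminate form.

Apply L'Hôpital's rule: differentiate numerator and denominator separately.
  f(x) = 5·x^3 + 2·x^2   ⇒   f'(x) = 15·x^2 + 4·x
  g(x) = x   ⇒   g'(x) = 1
  lim(x→∞) f'(x)/g'(x) = lim(x→∞) (15·x^2 + 4·x)/(1)
  = ∞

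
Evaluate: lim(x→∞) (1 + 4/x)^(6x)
This is an exponential indeterminate form.

For exponential indeterminate forms, take the natural log:
  Let L = lim(x→∞) (1 + 4/x)^(6x)
  Then ln(L) = lim(x→∞) [exponent × ln(base)]
  Evaluate using L'Hôpital or standard limits, then exponentiate.
  L = e^(24)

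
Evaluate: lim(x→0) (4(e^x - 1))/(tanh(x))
This is a 0/0 indeterminate form.

Apply L'Hôpital's rule: differentiate numerator and denominator separately.
  f(x) = 4·e^(x) - 4   ⇒   f'(x) = 4·e^(x)
  g(x) = tanh(x)   ⇒   g'(x) = 1 - tanh(x)^2
  lim(x→0) f'(x)/g'(x) = lim(x→0) (4·e^(x))/(1 - tanh(x)^2)
  = 4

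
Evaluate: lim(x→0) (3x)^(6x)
This is an exponential indeterminate form.

For exponential indeterminate forms, take the natural log:
  Let L = lim(x→0) (3x)^(6x)
  Then ln(L) = lim(x→0) [exponent × ln(base)]
  Evaluate using L'Hôpital or standard limits, then exponentiate.
  L = 1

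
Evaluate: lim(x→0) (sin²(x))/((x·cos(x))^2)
This is a 0/0 indeterminate form.

Apply L'Hôpital's rule: differentiate numerator and denominator separately.
  f(x) = sin(x)^2   ⇒   f'(x) = 2·sin(x)·cos(x)
  g(x) = x^2·cos(x)^2   ⇒   g'(x) = -2·x^2·sin(x)·cos(x) + 2·x·cos(x)^2
  lim(x→0) f'(x)/g'(x) = lim(x→0) (2·sin(x)·cos(x))/(-2·x^2·sin(x)·cos(x) + 2·x·cos(x)^2)
  = 1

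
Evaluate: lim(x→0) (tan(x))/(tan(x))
This is a 0/0 indeterminate form.

Apply L'Hôpital's rule: differentiate numerator and denominator separately.
  f(x) = tan(x)   ⇒   f'(x) = tan(x)^2 + 1
  g(x) = tan(x)   ⇒   g'(x) = tan(x)^2 + 1
  lim(x→0) f'(x)/g'(x) = lim(x→0) (tan(x)^2 + 1)/(tan(x)^2 + 1)
  = 1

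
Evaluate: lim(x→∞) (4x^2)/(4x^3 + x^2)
This is an ∞/∞ indeterminate form.

Apply L'Hôpital's rule: differentiate numerator and denominator separately.
  f(x) = 4·x^2   ⇒   f'(x) = 8·x
  g(x) = 4·x^3 + x^2   ⇒   g'(x) = 12·x^2 + 2·x
  lim(x→∞) f'(x)/g'(x) = lim(x→∞) (8·x)/(12·x^2 + 2·x)
  = 0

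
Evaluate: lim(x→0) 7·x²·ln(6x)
This is a 0·∞ indeterminate form.

Rewrite 0·∞ as a quotient (0/0 or ∞/∞ form), then apply L'Hôpital's rule:
  lim(x→0) 7·x²·ln(6x) = 0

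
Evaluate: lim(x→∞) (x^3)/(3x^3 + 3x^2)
This is an ∞/∞ indeterminate form.

Apply L'Hôpital's rule: differentiate numerator and denominator separately.
  f(x) = x^3   ⇒   f'(x) = 3·x^2
  g(x) = 3·x^3 + 3·x^2   ⇒   g'(x) = 9·x^2 + 6·x
  lim(x→∞) f'(x)/g'(x) = lim(x→∞) (3·x^2)/(9·x^2 + 6·x)
  = 1/3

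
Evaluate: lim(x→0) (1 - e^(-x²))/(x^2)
This is a 0/0 indeterminate form.

Apply L'Hôpital's rule: differentiate numerator and denominator separately.
  f(x) = 1 - e^(-x^2)   ⇒   f'(x) = 2·x·e^(-x^2)
  g(x) = x^2   ⇒   g'(x) = 2·x
  lim(x→0) f'(x)/g'(x) = lim(x→0) (2·x·e^(-x^2))/(2·x)
  = 1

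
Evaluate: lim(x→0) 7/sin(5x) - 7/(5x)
This is an ∞-∞ indeterminate form.

Combine fractions or rationalize to convert ∞-∞ to 0/0 form:
  lim(x→0) 7/sin(5x) - 7/(5x) = 0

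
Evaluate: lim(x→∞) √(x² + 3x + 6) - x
This is an ∞-∞ indeterminate form.

Combine fractions or rationalize to convert ∞-∞ to 0/0 form:
  lim(x→∞) √(x² + 3x + 6) - x = 3/2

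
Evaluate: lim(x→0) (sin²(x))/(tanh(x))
This is a 0/0 indeterminate form.

Apply L'Hôpital's rule: differentiate numerator and denominator separately.
  f(x) = sin(x)^2   ⇒   f'(x) = 2·sin(x)·cos(x)
  g(x) = tanh(x)   ⇒   g'(x) = 1 - tanh(x)^2
  lim(x→0) f'(x)/g'(x) = lim(x→0) (2·sin(x)·cos(x))/(1 - tanh(x)^2)
  = 0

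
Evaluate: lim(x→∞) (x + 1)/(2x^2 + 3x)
This is an ∞/∞ indeterminate form.

Apply L'Hôpital's rule: differentiate numerator and denominator separately.
  f(x) = x + 1   ⇒   f'(x) = 1
  g(x) = 2·x^2 + 3·x   ⇒   g'(x) = 4·x + 3
  lim(x→∞) f'(x)/g'(x) = lim(x→∞) (1)/(4·x + 3)
  = 0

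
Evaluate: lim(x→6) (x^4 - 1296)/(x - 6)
This is a standard limit.

Factor or rationalize the expression:
  lim(x→6) (x^4 - 1296)/(x - 6) = 864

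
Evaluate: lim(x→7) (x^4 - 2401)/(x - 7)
This is a standard limit.

Factor or rationalize the expression:
  lim(x→7) (x^4 - 2401)/(x - 7) = 1372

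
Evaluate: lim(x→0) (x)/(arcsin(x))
This is a 0/0 indeterminate form.

Apply L'Hôpital's rule: differentiate numerator and denominator separately.
  f(x) = x   ⇒   f'(x) = 1
  g(x) = asin(x)   ⇒   g'(x) = 1/sqrt(1 - x^2)
  lim(x→0) f'(x)/g'(x) = lim(x→0) (1)/(1/sqrt(1 - x^2))
  = 1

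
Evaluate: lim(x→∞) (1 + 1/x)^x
This is an exponential indeterminate form.

For exponential indeterminate forms, take the natural log:
  Let L = lim(x→∞) (1 + 1/x)^x
  Then ln(L) = lim(x→∞) [exponent × ln(base)]
  Evaluate using L'Hôpital or standard limits, then exponentiate.
  L = e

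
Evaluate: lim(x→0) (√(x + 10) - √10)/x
This is a standard limit.

Factor or rationalize the expression:
  lim(x→0) (√(x + 10) - √10)/x = sqrt(10)/20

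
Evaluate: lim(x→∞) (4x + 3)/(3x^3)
This is an ∞/∞ indeterminate form.

Apply L'Hôpital's rule: differentiate numerator and denominator separately.
  f(x) = 4·x + 3   ⇒   f'(x) = 4
  g(x) = 3·x^3   ⇒   g'(x) = 9·x^2
  lim(x→∞) f'(x)/g'(x) = lim(x→∞) (4)/(9·x^2)
  = 0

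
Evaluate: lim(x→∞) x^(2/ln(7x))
This is an exponential indeterminate form.

For exponential indeterminate forms, take the natural log:
  Let L = lim(x→∞) x^(2/ln(7x))
  Then ln(L) = lim(x→∞) [exponent × ln(base)]
  Evaluate using L'Hôpital or standard limits, then exponentiate.
  L = e²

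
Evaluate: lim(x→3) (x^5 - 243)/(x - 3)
This is a standard limit.

Factor or rationalize the expression:
  lim(x→3) (x^5 - 243)/(x - 3) = 405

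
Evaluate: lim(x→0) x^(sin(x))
This is an exponential indeterminate form.

For exponential indeterminate forms, take the natural log:
  Let L = lim(x→0) x^(sin(x))
  Then ln(L) = lim(x→0) [exponent × ln(base)]
  Evaluate using L'Hôpital or standard limits, then exponentiate.
  L = 1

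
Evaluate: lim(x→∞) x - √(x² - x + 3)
This is an ∞-∞ indeterminate form.

Combine fractions or rationalize to convert ∞-∞ to 0/0 form:
  lim(x→∞) x - √(x² - x + 3) = 1/2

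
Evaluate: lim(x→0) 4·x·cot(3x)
This is a 0·∞ indeterminate form.

Rewrite 0·∞ as a quotient (0/0 or ∞/∞ form), then apply L'Hôpital's rule:
  lim(x→0) 4·x·cot(3x) = 4/3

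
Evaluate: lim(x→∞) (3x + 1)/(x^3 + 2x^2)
This is an ∞/∞ indeterminate form.

Apply L'Hôpital's rule: differentiate numerator and denominator separately.
  f(x) = 3·x + 1   ⇒   f'(x) = 3
  g(x) = x^3 + 2·x^2   ⇒   g'(x) = 3·x^2 + 4·x
  lim(x→∞) f'(x)/g'(x) = lim(x→∞) (3)/(3·x^2 + 4·x)
  = 0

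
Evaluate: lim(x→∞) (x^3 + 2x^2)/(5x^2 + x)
This is an ∞/∞ indeterminate form.

Apply L'Hôpital's rule: differentiate numerator and denominator separately.
  f(x) = x^3 + 2·x^2   ⇒   f'(x) = 3·x^2 + 4·x
  g(x) = 5·x^2 + x   ⇒   g'(x) = 10·x + 1
  lim(x→∞) f'(x)/g'(x) = lim(x→∞) (3·x^2 + 4·x)/(10·x + 1)
  = ∞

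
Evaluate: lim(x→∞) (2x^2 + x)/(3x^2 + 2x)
This is an ∞/∞ indeterminate form.

Apply L'Hôpital's rule: differentiate numerator and denominator separately.
  f(x) = 2·x^2 + x   ⇒   f'(x) = 4·x + 1
  g(x) = 3·x^2 + 2·x   ⇒   g'(x) = 6·x + 2
  lim(x→∞) f'(x)/g'(x) = lim(x→∞) (4·x + 1)/(6·x + 2)
  = 2/3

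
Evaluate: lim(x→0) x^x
This is an exponential indeterminate form.

For exponential indeterminate forms, take the natural log:
  Let L = lim(x→0) x^x
  Then ln(L) = lim(x→0) [exponent × ln(base)]
  Evaluate using L'Hôpital or standard limits, then exponentiate.
  L = 1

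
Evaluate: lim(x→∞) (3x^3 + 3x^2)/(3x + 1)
This is an ∞/∞ indeterminate form.

Apply L'Hôpital's rule: differentiate numerator and denominator separately.
  f(x) = 3·x^3 + 3·x^2   ⇒   f'(x) = 9·x^2 + 6·x
  g(x) = 3·x + 1   ⇒   g'(x) = 3
  lim(x→∞) f'(x)/g'(x) = lim(x→∞) (9·x^2 + 6·x)/(3)
  = ∞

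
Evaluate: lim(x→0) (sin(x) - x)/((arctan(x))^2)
This is a 0/0 indeterminate form.

Apply L'Hôpital's rule: differentiate numerator and denominator separately.
  f(x) = -x + sin(x)   ⇒   f'(x) = cos(x) - 1
  g(x) = atan(x)^2   ⇒   g'(x) = 2·atan(x)/(x^2 + 1)
  lim(x→0) f'(x)/g'(x) = lim(x→0) (cos(x) - 1)/(2·atan(x)/(x^2 + 1))
  = 0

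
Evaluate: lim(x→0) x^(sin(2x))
This is an exponential indeterminate form.

For exponential indeterminate forms, take the natural log:
  Let L = lim(x→0) x^(sin(2x))
  Then ln(L) = lim(x→0) [exponent × ln(base)]
  Evaluate using L'Hôpital or standard limits, then exponentiate.
  L = 1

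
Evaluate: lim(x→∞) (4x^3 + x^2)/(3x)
This is an ∞/∞ indeterminate form.

Apply L'Hôpital's rule: differentiate numerator and denominator separately.
  f(x) = 4·x^3 + x^2   ⇒   f'(x) = 12·x^2 + 2·x
  g(x) = 3·x   ⇒   g'(x) = 3
  lim(x→∞) f'(x)/g'(x) = lim(x→∞) (12·x^2 + 2·x)/(3)
  = ∞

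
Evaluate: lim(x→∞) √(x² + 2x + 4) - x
This is an ∞-∞ indeterminate form.

Combine fractions or rationalize to convert ∞-∞ to 0/0 form:
  lim(x→∞) √(x² + 2x + 4) - x = 1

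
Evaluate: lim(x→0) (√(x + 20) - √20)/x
This is a standard limit.

Factor or rationalize the expression:
  lim(x→0) (√(x + 20) - √20)/x = sqrt(5)/20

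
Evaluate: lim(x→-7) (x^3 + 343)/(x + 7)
This is a standard limit.

Factor or rationalize the expression:
  lim(x→-7) (x^3 + 343)/(x + 7) = 147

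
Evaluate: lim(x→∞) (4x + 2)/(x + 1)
This is an ∞/∞ indeterminate form.

Apply L'Hôpital's rule: differentiate numerator and denominator separately.
  f(x) = 4·x + 2   ⇒   f'(x) = 4
  g(x) = x + 1   ⇒   g'(x) = 1
  lim(x→∞) f'(x)/g'(x) = lim(x→∞) (4)/(1)
  = 4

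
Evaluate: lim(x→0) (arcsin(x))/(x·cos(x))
This is a 0/0 indeterminate form.

Apply L'Hôpital's rule: differentiate numerator and denominator separately.
  f(x) = asin(x)   ⇒   f'(x) = 1/sqrt(1 - x^2)
  g(x) = x·cos(x)   ⇒   g'(x) = -x·sin(x) + cos(x)
  lim(x→0) f'(x)/g'(x) = lim(x→0) (1/sqrt(1 - x^2))/(-x·sin(x) + cos(x))
  = 1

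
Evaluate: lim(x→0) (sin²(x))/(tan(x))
This is a 0/0 indeterminate form.

Apply L'Hôpital's rule: differentiate numerator and denominator separately.
  f(x) = sin(x)^2   ⇒   f'(x) = 2·sin(x)·cos(x)
  g(x) = tan(x)   ⇒   g'(x) = tan(x)^2 + 1
  lim(x→0) f'(x)/g'(x) = lim(x→0) (2·sin(x)·cos(x))/(tan(x)^2 + 1)
  = 0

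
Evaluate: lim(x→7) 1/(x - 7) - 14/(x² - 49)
This is an ∞-∞ indeterminate form.

Combine fractions or rationalize to convert ∞-∞ to 0/0 form:
  lim(x→7) 1/(x - 7) - 14/(x² - 49) = 1/14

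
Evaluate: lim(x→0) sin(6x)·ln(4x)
This is a 0·∞ indeterminate form.

Rewrite 0·∞ as a quotient (0/0 or ∞/∞ form), then apply L'Hôpital's rule:
  lim(x→0) sin(6x)·ln(4x) = 0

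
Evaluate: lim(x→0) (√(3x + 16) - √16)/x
This is a standard limit.

Factor or rationalize the expression:
  lim(x→0) (√(3x + 16) - √16)/x = 3/8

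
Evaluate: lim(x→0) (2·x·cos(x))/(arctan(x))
This is a 0/0 indeterminate form.

Apply L'Hôpital's rule: differentiate numerator and denominator separately.
  f(x) = 2·x·cos(x)   ⇒   f'(x) = -2·x·sin(x) + 2·cos(x)
  g(x) = atan(x)   ⇒   g'(x) = 1/(x^2 + 1)
  lim(x→0) f'(x)/g'(x) = lim(x→0) (-2·x·sin(x) + 2·cos(x))/(1/(x^2 + 1))
  = 2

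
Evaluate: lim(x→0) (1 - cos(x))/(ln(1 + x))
This is a 0/0 indeterminate form.

Apply L'Hôpital's rule: differentiate numerator and denominator separately.
  f(x) = 1 - cos(x)   ⇒   f'(x) = sin(x)
  g(x) = ln(x + 1)   ⇒   g'(x) = 1/(x + 1)
  lim(x→0) f'(x)/g'(x) = lim(x→0) (sin(x))/(1/(x + 1))
  = 0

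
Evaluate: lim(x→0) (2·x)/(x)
This is a 0/0 indeterminate form.

Apply L'Hôpital's rule: differentiate numerator and denominator separately.
  f(x) = 2·x   ⇒   f'(x) = 2
  g(x) = x   ⇒   g'(x) = 1
  lim(x→0) f'(x)/g'(x) = lim(x→0) (2)/(1)
  = 2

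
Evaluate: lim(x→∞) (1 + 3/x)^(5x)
This is an exponential indeterminate form.

For exponential indeterminate forms, take the natural log:
  Let L = lim(x→∞) (1 + 3/x)^(5x)
  Then ln(L) = lim(x→∞) [exponent × ln(base)]
  Evaluate using L'Hôpital or standard limits, then exponentiate.
  L = e^(15)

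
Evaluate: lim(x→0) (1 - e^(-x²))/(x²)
This is a 0/0 indeterminate form.

Apply L'Hôpital's rule: differentiate numerator and denominator separately.
  f(x) = 1 - e^(-x^2)   ⇒   f'(x) = 2·x·e^(-x^2)
  g(x) = x^2   ⇒   g'(x) = 2·x
  lim(x→0) f'(x)/g'(x) = lim(x→0) (2·x·e^(-x^2))/(2·x)
  = 1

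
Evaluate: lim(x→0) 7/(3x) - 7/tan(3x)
This is an ∞-∞ indeterminate form.

Combine fractions or rationalize to convert ∞-∞ to 0/0 form:
  lim(x→0) 7/(3x) - 7/tan(3x) = 0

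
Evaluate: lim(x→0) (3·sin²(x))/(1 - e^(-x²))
This is a 0/0 indeterminate form.

Apply L'Hôpital's rule: differentiate numerator and denominator separately.
  f(x) = 3·sin(x)^2   ⇒   f'(x) = 6·sin(x)·cos(x)
  g(x) = 1 - e^(-x^2)   ⇒   g'(x) = 2·x·e^(-x^2)
  lim(x→0) f'(x)/g'(x) = lim(x→0) (6·sin(x)·cos(x))/(2·x·e^(-x^2))
  = 3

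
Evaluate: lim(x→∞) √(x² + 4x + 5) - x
This is an ∞-∞ indeterminate form.

Combine fractions or rationalize to convert ∞-∞ to 0/0 form:
  lim(x→∞) √(x² + 4x + 5) - x = 2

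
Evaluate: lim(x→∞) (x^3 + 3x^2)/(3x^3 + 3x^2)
This is an ∞/∞ indeterminate form.

Apply L'Hôpital's rule: differentiate numerator and denominator separately.
  f(x) = x^3 + 3·x^2   ⇒   f'(x) = 3·x^2 + 6·x
  g(x) = 3·x^3 + 3·x^2   ⇒   g'(x) = 9·x^2 + 6·x
  lim(x→∞) f'(x)/g'(x) = lim(x→∞) (3·x^2 + 6·x)/(9·x^2 + 6·x)
  = 1/3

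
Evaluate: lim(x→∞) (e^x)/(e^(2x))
This is an ∞/∞ indeterminate form.

Apply L'Hôpital's rule: differentiate numerator and denominator separately.
  f(x) = e^(x)   ⇒   f'(x) = e^(x)
  g(x) = e^(2·x)   ⇒   g'(x) = 2·e^(2·x)
  lim(x→∞) f'(x)/g'(x) = lim(x→∞) (e^(x))/(2·e^(2·x))
  = 0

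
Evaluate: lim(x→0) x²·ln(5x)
This is a 0·∞ indeterminate form.

Rewrite 0·∞ as a quotient (0/0 or ∞/∞ form), then apply L'Hôpital's rule:
  lim(x→0) x²·ln(5x) = 0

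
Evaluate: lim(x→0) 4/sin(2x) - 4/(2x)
This is an ∞-∞ indeterminate form.

Combine fractions or rationalize to convert ∞-∞ to 0/0 form:
  lim(x→0) 4/sin(2x) - 4/(2x) = 0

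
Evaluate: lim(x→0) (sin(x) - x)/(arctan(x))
This is a 0/0 indeterminate form.

Apply L'Hôpital's rule: differentiate numerator and denominator separately.
  f(x) = -x + sin(x)   ⇒   f'(x) = cos(x) - 1
  g(x) = atan(x)   ⇒   g'(x) = 1/(x^2 + 1)
  lim(x→0) f'(x)/g'(x) = lim(x→0) (cos(x) - 1)/(1/(x^2 + 1))
  = 0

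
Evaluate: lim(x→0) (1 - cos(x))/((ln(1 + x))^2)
This is a 0/0 indeterminate form.

Apply L'Hôpital's rule: differentiate numerator and denominator separately.
  f(x) = 1 - cos(x)   ⇒   f'(x) = sin(x)
  g(x) = ln(x + 1)^2   ⇒   g'(x) = 2·ln(x + 1)/(x + 1)
  lim(x→0) f'(x)/g'(x) = lim(x→0) (sin(x))/(2·ln(x + 1)/(x + 1))
  = 1/2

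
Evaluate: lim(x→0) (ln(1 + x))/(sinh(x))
This is a 0/0 indeterminate form.

Apply L'Hôpital's rule: differentiate numerator and denominator separately.
  f(x) = ln(x + 1)   ⇒   f'(x) = 1/(x + 1)
  g(x) = sinh(x)   ⇒   g'(x) = cosh(x)
  lim(x→0) f'(x)/g'(x) = lim(x→0) (1/(x + 1))/(cosh(x))
  = 1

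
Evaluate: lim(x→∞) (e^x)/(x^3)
This is an ∞/∞ indeterminate form.

Apply L'Hôpital's rule: differentiate numerator and denominator separately.
  f(x) = e^(x)   ⇒   f'(x) = e^(x)
  g(x) = x^3   ⇒   g'(x) = 3·x^2
  lim(x→∞) f'(x)/g'(x) = lim(x→∞) (e^(x))/(3·x^2)
  = ∞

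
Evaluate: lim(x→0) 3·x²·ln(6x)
This is a 0·∞ indeterminate form.

Rewrite 0·∞ as a quotient (0/0 or ∞/∞ form), then apply L'Hôpital's rule:
  lim(x→0) 3·x²·ln(6x) = 0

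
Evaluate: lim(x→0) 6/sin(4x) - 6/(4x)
This is an ∞-∞ indeterminate form.

Combine fractions or rationalize to convert ∞-∞ to 0/0 form:
  lim(x→0) 6/sin(4x) - 6/(4x) = 0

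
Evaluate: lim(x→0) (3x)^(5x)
This is an exponential indeterminate form.

For exponential indeterminate forms, take the natural log:
  Let L = lim(x→0) (3x)^(5x)
  Then ln(L) = lim(x→0) [exponent × ln(base)]
  Evaluate using L'Hôpital or standard limits, then exponentiate.
  L = 1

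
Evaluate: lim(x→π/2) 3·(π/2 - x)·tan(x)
This is a 0·∞ indeterminate form.

Rewrite 0·∞ as a quotient (0/0 or ∞/∞ form), then apply L'Hôpital's rule:
  lim(x→π/2) 3·(π/2 - x)·tan(x) = 3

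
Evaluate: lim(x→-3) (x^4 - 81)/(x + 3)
This is a standard limit.

Factor or rationalize the expression:
  lim(x→-3) (x^4 - 81)/(x + 3) = -108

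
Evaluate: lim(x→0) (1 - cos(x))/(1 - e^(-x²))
This is a 0/0 indeterminate form.

Apply L'Hôpital's rule: differentiate numerator and denominator separately.
  f(x) = 1 - cos(x)   ⇒   f'(x) = sin(x)
  g(x) = 1 - e^(-x^2)   ⇒   g'(x) = 2·x·e^(-x^2)
  lim(x→0) f'(x)/g'(x) = lim(x→0) (sin(x))/(2·x·e^(-x^2))
  = 1/2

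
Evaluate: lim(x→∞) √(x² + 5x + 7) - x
This is an ∞-∞ indeterminate form.

Combine fractions or rationalize to convert ∞-∞ to 0/0 form:
  lim(x→∞) √(x² + 5x + 7) - x = 5/2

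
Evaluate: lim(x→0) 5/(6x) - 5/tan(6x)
This is an ∞-∞ indeterminate form.

Combine fractions or rationalize to convert ∞-∞ to 0/0 form:
  lim(x→0) 5/(6x) - 5/tan(6x) = 0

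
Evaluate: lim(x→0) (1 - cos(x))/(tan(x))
This is a 0/0 indeterminate form.

Apply L'Hôpital's rule: differentiate numerator and denominator separately.
  f(x) = 1 - cos(x)   ⇒   f'(x) = sin(x)
  g(x) = tan(x)   ⇒   g'(x) = tan(x)^2 + 1
  lim(x→0) f'(x)/g'(x) = lim(x→0) (sin(x))/(tan(x)^2 + 1)
  = 0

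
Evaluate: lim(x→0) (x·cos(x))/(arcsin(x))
This is a 0/0 indeterminate form.

Apply L'Hôpital's rule: differentiate numerator and denominator separately.
  f(x) = x·cos(x)   ⇒   f'(x) = -x·sin(x) + cos(x)
  g(x) = asin(x)   ⇒   g'(x) = 1/sqrt(1 - x^2)
  lim(x→0) f'(x)/g'(x) = lim(x→0) (-x·sin(x) + cos(x))/(1/sqrt(1 - x^2))
  = 1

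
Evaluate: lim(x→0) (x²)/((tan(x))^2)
This is a 0/0 indeterminate form.

Apply L'Hôpital's rule: differentiate numerator and denominator separately.
  f(x) = x^2   ⇒   f'(x) = 2·x
  g(x) = tan(x)^2   ⇒   g'(x) = (2·tan(x)^2 + 2)·tan(x)
  lim(x→0) f'(x)/g'(x) = lim(x→0) (2·x)/((2·tan(x)^2 + 2)·tan(x))
  = 1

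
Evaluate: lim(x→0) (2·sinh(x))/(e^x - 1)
This is a 0/0 indeterminate form.

Apply L'Hôpital's rule: differentiate numerator and denominator separately.
  f(x) = 2·sinh(x)   ⇒   f'(x) = 2·cosh(x)
  g(x) = e^(x) - 1   ⇒   g'(x) = e^(x)
  lim(x→0) f'(x)/g'(x) = lim(x→0) (2·cosh(x))/(e^(x))
  = 2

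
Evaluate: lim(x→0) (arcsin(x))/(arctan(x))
This is a 0/0 indeterminate form.

Apply L'Hôpital's rule: differentiate numerator and denominator separately.
  f(x) = asin(x)   ⇒   f'(x) = 1/sqrt(1 - x^2)
  g(x) = atan(x)   ⇒   g'(x) = 1/(x^2 + 1)
  lim(x→0) f'(x)/g'(x) = lim(x→0) (1/sqrt(1 - x^2))/(1/(x^2 + 1))
  = 1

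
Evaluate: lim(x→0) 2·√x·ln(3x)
This is a 0·∞ indeterminate form.

Rewrite 0·∞ as a quotient (0/0 or ∞/∞ form), then apply L'Hôpital's rule:
  lim(x→0) 2·√x·ln(3x) = 0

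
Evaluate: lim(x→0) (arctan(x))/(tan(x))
This is a 0/0 indeterminate form.

Apply L'Hôpital's rule: differentiate numerator and denominator separately.
  f(x) = atan(x)   ⇒   f'(x) = 1/(x^2 + 1)
  g(x) = tan(x)   ⇒   g'(x) = tan(x)^2 + 1
  lim(x→0) f'(x)/g'(x) = lim(x→0) (1/(x^2 + 1))/(tan(x)^2 + 1)
  = 1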